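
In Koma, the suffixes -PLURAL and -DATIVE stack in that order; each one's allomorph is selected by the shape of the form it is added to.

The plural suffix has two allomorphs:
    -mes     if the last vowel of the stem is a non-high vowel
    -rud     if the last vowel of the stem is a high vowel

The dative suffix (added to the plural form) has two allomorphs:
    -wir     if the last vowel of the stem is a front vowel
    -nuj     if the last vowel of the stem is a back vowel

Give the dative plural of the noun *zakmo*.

*zakmo*: last vowel = /o/, a non-high vowel → -mes → *zakmomes*.
The plural form *zakmomes* — last vowel /e/ (a front vowel) → -wir → *zakmomeswir*.

zakmomeswir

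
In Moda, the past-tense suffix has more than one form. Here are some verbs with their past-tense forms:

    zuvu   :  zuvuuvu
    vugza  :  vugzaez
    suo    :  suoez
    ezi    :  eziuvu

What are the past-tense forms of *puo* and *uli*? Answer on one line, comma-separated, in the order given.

The alternation tracks the last vowel of the stem — -uvu when the last vowel of the stem is a high vowel (*zuvu*, *ezi*); -ez when the last vowel of the stem is a non-high vowel (*vugza*, *suo*).
*puo*: last vowel = /o/, a non-high vowel → -ez → *puoez*.
*uli*: last vowel = /i/, a high vowel → -uvu → *uliuvu*.

puoez, uliuvu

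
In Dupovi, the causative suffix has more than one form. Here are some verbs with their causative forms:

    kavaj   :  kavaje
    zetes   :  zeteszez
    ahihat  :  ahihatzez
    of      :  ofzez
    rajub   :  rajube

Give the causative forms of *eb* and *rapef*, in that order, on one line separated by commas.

Looking at the final consonant of each stem: -zez when the stem ends in a voiceless consonant (*zetes*, *ahihat*, *of*); -e when the stem ends in a voiced consonant (*kavaj*, *rajub*).
*eb* — final consonant /b/ (voiced) → -e → *ebe*.
*rapef* — final consonant /f/ (voiceless) → -zez → *rapefzez*.

ebe, rapefzez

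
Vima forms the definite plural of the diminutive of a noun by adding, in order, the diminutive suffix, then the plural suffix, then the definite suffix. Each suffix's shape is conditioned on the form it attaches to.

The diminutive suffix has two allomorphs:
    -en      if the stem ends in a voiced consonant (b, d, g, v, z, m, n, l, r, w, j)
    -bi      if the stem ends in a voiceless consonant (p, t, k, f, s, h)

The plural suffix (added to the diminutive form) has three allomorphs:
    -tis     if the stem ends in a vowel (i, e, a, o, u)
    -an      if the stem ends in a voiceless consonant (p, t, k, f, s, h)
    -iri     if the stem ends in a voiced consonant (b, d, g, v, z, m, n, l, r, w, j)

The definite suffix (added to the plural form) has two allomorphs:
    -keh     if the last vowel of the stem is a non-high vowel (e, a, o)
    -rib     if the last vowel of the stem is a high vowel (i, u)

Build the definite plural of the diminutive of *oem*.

oemeniririb

The final consonant of *oem* is /m/, which is voiced, so the diminutive suffix is -en, giving *oemen*.
The final sound of the diminutive form *oemen* is /n/, which is a voiced consonant, so the plural suffix is -iri, giving *oemeniri*.
The last vowel of the plural form *oemeniri* is /i/, which is a high vowel, so the definite suffix is -rib, giving *oemeniririb*.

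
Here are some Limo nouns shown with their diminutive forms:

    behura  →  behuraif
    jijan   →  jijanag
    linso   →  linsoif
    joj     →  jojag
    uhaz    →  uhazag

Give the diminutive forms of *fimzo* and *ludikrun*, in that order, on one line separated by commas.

Looking at the final sound of each stem: -ag when the stem ends in a consonant (*jijan*, *joj*, *uhaz*); -if when the stem ends in a vowel (*behura*, *linso*).
The final sound of *fimzo* is /o/, which is a vowel, so the suffix is -if, giving *fimzoif*.
The final sound of *ludikrun* is /n/, which is a consonant, so the suffix is -ag, giving *ludikrunag*.

fimzoif, ludikrunag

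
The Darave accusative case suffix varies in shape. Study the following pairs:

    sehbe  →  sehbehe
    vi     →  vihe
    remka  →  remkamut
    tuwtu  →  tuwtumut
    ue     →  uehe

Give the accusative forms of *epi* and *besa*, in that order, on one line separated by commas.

epihe, besamut

The alternation tracks the last vowel of the stem — -he when the last vowel of the stem is a front vowel (*sehbe*, *vi*, *ue*); -mut when the last vowel of the stem is a back vowel (*remka*, *tuwtu*).
Since the last vowel of *epi* is /i/ (a front vowel), it takes -he, giving *epihe*.
*besa* — last vowel /a/ (a back vowel) → -mut → *besamut*.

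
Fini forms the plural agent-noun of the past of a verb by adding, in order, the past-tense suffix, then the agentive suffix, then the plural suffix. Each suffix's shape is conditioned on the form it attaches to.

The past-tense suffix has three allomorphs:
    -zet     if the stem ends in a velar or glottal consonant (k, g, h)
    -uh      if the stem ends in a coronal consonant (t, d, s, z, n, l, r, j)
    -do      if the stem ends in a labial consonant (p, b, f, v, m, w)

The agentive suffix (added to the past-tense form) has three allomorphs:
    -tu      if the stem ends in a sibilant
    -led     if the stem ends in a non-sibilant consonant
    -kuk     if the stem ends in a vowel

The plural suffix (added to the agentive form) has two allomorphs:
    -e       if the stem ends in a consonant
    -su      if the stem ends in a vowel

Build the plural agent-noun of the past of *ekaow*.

*ekaow*: final consonant = /w/, labial → -do → *ekaowdo*.
The final sound of the past-tense form *ekaowdo* is /o/, which is a vowel, so the agentive suffix is -kuk, giving *ekaowdokuk*.
The agentive form *ekaowdokuk* — final sound /k/ (a consonant) → -e → *ekaowdokuke*.

ekaowdokuke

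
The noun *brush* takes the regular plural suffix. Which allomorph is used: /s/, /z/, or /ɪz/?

The stem *brush* ends in a sibilant (/s, z, ʃ, ʒ, tʃ, dʒ/).
The plural suffix surfaces as /ɪz/ after sibilants, /s/ after other voiceless consonants, and /z/ after other voiced sounds.
So the plural -s on *brush* is pronounced /ɪz/.

/ɪz/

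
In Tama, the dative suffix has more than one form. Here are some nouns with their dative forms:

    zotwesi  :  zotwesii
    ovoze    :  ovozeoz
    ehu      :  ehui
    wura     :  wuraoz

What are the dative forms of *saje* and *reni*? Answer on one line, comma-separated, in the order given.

sajeoz, renii

Looking at the last vowel of each stem: -i when the last vowel of the stem is a high vowel (*zotwesi*, *ehu*); -oz when the last vowel of the stem is a non-high vowel (*ovoze*, *wura*).
The last vowel of *saje* is /e/, which is a non-high vowel, so the suffix is -oz, giving *sajeoz*.
Since the last vowel of *reni* is /i/ (a high vowel), it takes -i, giving *renii*.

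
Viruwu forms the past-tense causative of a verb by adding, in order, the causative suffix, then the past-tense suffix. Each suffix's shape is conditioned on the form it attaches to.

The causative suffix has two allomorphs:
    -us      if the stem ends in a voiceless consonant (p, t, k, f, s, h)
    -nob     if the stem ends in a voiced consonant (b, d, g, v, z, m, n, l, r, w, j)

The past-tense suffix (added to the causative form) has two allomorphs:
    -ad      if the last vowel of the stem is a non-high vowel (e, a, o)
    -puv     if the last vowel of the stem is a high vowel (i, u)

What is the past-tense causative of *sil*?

silnobad

Since the final consonant of *sil* is /l/ (voiced), it takes -nob, giving *silnob*.
Since the last vowel of the causative form *silnob* is /o/ (a non-high vowel), it takes -ad, giving *silnobad*.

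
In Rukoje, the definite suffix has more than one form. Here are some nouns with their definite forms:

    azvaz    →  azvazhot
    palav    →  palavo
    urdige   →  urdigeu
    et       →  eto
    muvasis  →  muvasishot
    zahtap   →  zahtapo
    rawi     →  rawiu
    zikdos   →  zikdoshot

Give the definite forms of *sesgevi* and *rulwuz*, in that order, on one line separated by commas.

The alternation tracks the final sound of the stem — -hot when the stem ends in a sibilant (*azvaz*, *muvasis*, *zikdos*); -o when the stem ends in a non-sibilant consonant (*palav*, *et*, *zahtap*); -u when the stem ends in a vowel (*urdige*, *rawi*).
The final sound of *sesgevi* is /i/, which is a vowel, so the suffix is -u, giving *sesgeviu*.
Since the final sound of *rulwuz* is /z/ (a sibilant), it takes -hot, giving *rulwuzhot*.

sesgeviu, rulwuzhot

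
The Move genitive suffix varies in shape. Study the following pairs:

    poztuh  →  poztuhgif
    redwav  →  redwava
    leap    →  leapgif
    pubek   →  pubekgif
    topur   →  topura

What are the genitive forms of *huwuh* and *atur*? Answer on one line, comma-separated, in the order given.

huwuhgif, atura

The pattern is voicing of the final consonant: -gif when the stem ends in a voiceless consonant (*poztuh*, *leap*, *pubek*); -a when the stem ends in a voiced consonant (*redwav*, *topur*).
*huwuh* — final consonant /h/ (voiceless) → -gif → *huwuhgif*.
The final consonant of *atur* is /r/, which is voiced, so the suffix is -a, giving *atura*.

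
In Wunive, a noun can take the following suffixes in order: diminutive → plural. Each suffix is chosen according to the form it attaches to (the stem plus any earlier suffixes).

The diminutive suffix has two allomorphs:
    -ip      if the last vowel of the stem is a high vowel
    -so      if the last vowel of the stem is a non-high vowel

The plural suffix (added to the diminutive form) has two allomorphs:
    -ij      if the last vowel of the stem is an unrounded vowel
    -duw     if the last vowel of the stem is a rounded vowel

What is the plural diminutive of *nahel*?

nahelsoduw

*nahel* — last vowel /e/ (a non-high vowel) → -so → *nahelso*.
The last vowel of the diminutive form *nahelso* is /o/, which is a rounded vowel, so the plural suffix is -duw, giving *nahelsoduw*.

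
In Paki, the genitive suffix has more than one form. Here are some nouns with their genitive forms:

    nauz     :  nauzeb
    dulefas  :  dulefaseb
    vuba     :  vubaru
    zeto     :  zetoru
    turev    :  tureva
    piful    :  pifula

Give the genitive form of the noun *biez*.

The suffix is conditioned by the final sound: -eb when the stem ends in a sibilant (*nauz*, *dulefas*); -a when the stem ends in a non-sibilant consonant (*turev*, *piful*); -ru when the stem ends in a vowel (*vuba*, *zeto*).
The final sound of *biez* is /z/, which is a sibilant, so the suffix is -eb, giving *biezeb*.

biezeb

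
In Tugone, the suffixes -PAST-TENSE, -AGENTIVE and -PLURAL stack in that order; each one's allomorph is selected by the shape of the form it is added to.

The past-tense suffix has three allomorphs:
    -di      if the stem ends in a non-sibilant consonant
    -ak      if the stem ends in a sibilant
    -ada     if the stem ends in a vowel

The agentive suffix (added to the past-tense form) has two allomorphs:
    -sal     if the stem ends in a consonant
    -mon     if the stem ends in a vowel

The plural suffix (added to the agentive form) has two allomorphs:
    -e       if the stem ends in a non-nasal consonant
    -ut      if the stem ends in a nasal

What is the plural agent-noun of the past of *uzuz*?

Since the final sound of *uzuz* is /z/ (a sibilant), it takes -ak, giving *uzuzak*.
The past-tense form *uzuzak* — final sound /k/ (a consonant) → -sal → *uzuzaksal*.
The final consonant of the agentive form *uzuzaksal* is /l/, which is non-nasal, so the plural suffix is -e, giving *uzuzaksale*.

uzuzaksale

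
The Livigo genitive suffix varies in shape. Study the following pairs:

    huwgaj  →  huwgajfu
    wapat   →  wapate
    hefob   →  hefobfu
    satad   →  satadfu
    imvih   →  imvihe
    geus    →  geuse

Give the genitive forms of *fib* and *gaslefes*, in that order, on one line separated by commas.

fibfu, gaslefese

The alternation tracks the final consonant of the stem — -e when the stem ends in a voiceless consonant (*wapat*, *imvih*, *geus*); -fu when the stem ends in a voiced consonant (*huwgaj*, *hefob*, *satad*).
The final consonant of *fib* is /b/, which is voiced, so the suffix is -fu, giving *fibfu*.
*gaslefes* — final consonant /s/ (voiceless) → -e → *gaslefese*.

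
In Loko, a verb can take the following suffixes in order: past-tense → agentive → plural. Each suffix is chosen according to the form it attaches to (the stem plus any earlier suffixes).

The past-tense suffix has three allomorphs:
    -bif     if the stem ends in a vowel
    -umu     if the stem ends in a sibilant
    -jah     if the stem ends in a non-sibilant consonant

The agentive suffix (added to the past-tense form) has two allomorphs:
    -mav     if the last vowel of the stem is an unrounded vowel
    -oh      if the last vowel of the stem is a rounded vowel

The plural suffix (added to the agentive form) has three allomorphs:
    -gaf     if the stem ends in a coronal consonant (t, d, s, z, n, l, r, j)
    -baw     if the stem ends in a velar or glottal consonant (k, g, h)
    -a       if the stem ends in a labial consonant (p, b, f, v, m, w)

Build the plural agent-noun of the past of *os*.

The final sound of *os* is /s/, which is a sibilant, so the past-tense suffix is -umu, giving *osumu*.
The past-tense form *osumu* — last vowel /u/ (a rounded vowel) → -oh → *osumuoh*.
The agentive form *osumuoh* — final consonant /h/ (velar/glottal) → -baw → *osumuohbaw*.

osumuohbaw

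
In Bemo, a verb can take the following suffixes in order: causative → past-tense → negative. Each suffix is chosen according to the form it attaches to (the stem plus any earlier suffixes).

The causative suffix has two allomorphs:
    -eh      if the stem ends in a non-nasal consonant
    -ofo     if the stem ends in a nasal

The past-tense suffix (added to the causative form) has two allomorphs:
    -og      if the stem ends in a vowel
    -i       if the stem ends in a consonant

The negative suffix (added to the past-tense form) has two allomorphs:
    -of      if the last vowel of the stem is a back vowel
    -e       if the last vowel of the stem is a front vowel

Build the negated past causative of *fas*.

Since the final consonant of *fas* is /s/ (non-nasal), it takes -eh, giving *faseh*.
The final sound of the causative form *faseh* is /h/, which is a consonant, so the past-tense suffix is -i, giving *fasehi*.
The last vowel of the past-tense form *fasehi* is /i/, which is a front vowel, so the negative suffix is -e, giving *fasehie*.

fasehie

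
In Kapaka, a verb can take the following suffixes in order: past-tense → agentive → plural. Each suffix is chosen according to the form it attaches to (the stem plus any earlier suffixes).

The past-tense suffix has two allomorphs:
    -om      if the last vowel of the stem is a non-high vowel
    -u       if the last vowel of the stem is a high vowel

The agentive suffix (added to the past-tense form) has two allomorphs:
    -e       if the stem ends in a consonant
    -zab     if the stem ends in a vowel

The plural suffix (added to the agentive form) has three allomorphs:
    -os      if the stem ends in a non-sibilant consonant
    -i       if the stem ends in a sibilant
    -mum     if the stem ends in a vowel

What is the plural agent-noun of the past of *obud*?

*obud*: last vowel = /u/, a high vowel → -u → *obudu*.
The final sound of the past-tense form *obudu* is /u/, which is a vowel, so the agentive suffix is -zab, giving *obuduzab*.
The agentive form *obuduzab* — final sound /b/ (a non-sibilant consonant) → -os → *obuduzabos*.

obuduzabos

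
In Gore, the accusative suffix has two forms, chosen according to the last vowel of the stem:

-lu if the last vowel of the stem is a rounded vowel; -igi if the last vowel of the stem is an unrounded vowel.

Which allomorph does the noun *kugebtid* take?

*kugebtid* — last vowel /i/ (an unrounded vowel) → -igi.

-igi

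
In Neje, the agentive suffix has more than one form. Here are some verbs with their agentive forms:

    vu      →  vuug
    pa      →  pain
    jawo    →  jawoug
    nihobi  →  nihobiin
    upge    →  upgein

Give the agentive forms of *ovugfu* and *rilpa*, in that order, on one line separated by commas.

Looking at the last vowel of each stem: -ug when the last vowel of the stem is a rounded vowel (*vu*, *jawo*); -in when the last vowel of the stem is an unrounded vowel (*pa*, *nihobi*, *upge*).
*ovugfu* — last vowel /u/ (a rounded vowel) → -ug → *ovugfuug*.
*rilpa*: last vowel = /a/, an unrounded vowel → -in → *rilpain*.

ovugfuug, rilpain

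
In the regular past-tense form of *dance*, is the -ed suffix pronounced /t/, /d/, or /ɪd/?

/t/

The stem *dance* ends in a voiceless consonant other than /t/.
The -ed suffix is realized as /ɪd/ after /t, d/; as /t/ after other voiceless consonants; and as /d/ after other voiced sounds.
So -ed on *dance* is pronounced /t/.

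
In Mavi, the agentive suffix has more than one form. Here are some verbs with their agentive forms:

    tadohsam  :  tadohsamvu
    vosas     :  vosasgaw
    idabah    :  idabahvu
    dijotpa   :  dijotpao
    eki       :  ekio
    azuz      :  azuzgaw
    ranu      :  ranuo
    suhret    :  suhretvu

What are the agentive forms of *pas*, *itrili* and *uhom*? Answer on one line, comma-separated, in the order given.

The suffix is conditioned by the final sound: -gaw when the stem ends in a sibilant (*vosas*, *azuz*); -vu when the stem ends in a non-sibilant consonant (*tadohsam*, *idabah*, *suhret*); -o when the stem ends in a vowel (*dijotpa*, *eki*, *ranu*).
Since the final sound of *pas* is /s/ (a sibilant), it takes -gaw, giving *pasgaw*.
*itrili* — final sound /i/ (a vowel) → -o → *itrilio*.
Since the final sound of *uhom* is /m/ (a non-sibilant consonant), it takes -vu, giving *uhomvu*.

pasgaw, itrilio, uhomvu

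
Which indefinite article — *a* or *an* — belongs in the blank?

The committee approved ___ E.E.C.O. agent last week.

The indefinite article is chosen by the initial *sound* of the following word, not its spelling.
The initialism *E.E.C.O.* is read letter by letter; the first letter, E, is pronounced /iː/, which begins with a vowel sound.
So the article is *an*: The committee approved an E.E.C.O. agent last week.

an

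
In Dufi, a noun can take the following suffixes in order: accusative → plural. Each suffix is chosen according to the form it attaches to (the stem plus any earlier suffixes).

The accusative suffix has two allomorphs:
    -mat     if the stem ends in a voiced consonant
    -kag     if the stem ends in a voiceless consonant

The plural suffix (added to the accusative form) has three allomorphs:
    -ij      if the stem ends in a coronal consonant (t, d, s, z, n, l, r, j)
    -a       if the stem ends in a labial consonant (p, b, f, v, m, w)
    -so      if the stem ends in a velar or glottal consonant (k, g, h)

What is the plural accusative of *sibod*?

*sibod*: final consonant = /d/, voiced → -mat → *sibodmat*.
The accusative form *sibodmat*: final consonant = /t/, coronal → -ij → *sibodmatij*.

sibodmatij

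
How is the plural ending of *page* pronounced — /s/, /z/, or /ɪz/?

The stem *page* ends in a sibilant (/s, z, ʃ, ʒ, tʃ, dʒ/).
The plural suffix surfaces as /ɪz/ after sibilants, /s/ after other voiceless consonants, and /z/ after other voiced sounds.
So the plural -s on *page* is pronounced /ɪz/.

/ɪz/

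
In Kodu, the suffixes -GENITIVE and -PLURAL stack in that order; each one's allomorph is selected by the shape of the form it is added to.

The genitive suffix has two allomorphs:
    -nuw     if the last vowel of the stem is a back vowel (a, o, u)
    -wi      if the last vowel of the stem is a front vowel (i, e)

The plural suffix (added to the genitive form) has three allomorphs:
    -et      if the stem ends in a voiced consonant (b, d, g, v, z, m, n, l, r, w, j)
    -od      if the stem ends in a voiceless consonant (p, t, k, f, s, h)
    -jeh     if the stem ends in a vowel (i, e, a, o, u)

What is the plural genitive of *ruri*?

ruriwijeh

*ruri*: last vowel = /i/, a front vowel → -wi → *ruriwi*.
Since the final sound of the genitive form *ruriwi* is /i/ (a vowel), it takes -jeh, giving *ruriwijeh*.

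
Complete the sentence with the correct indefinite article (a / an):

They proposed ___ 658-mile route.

The indefinite article is chosen by the initial *sound* of the following word, not its spelling.
The number *658* is spoken "six hundred …", beginning with /sɪks/ — a consonant sound.
So the article is *a*: They proposed a 658-mile route.

a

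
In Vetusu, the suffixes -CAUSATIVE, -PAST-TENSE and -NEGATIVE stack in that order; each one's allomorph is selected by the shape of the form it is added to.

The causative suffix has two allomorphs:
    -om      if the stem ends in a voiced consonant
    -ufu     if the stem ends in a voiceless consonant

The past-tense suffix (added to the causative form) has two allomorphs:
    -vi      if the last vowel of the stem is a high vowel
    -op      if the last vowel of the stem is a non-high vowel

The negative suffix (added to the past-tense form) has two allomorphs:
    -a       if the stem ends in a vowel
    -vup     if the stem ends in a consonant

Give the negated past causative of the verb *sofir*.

sofiromopvup

Since the final consonant of *sofir* is /r/ (voiced), it takes -om, giving *sofirom*.
The causative form *sofirom*: last vowel = /o/, a non-high vowel → -op → *sofiromop*.
The past-tense form *sofiromop*: final sound = /p/, a consonant → -vup → *sofiromopvup*.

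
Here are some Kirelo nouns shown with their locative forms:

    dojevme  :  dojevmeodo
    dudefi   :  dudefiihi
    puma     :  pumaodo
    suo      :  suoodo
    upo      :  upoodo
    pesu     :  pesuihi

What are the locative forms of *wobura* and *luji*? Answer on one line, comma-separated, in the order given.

The suffix is conditioned by the last vowel: -ihi when the last vowel of the stem is a high vowel (*dudefi*, *pesu*); -odo when the last vowel of the stem is a non-high vowel (*dojevme*, *puma*, *suo*, *upo*).
Since the last vowel of *wobura* is /a/ (a non-high vowel), it takes -odo, giving *woburaodo*.
*luji* — last vowel /i/ (a high vowel) → -ihi → *lujiihi*.

woburaodo, lujiihi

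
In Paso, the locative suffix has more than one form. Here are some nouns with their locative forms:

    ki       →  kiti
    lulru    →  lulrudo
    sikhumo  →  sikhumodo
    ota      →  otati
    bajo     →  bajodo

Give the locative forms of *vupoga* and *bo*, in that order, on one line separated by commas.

vupogati, bodo

The pattern is rounding harmony: -do when the last vowel of the stem is a rounded vowel (*lulru*, *sikhumo*, *bajo*); -ti when the last vowel of the stem is an unrounded vowel (*ki*, *ota*).
*vupoga* — last vowel /a/ (an unrounded vowel) → -ti → *vupogati*.
The last vowel of *bo* is /o/, which is a rounded vowel, so the suffix is -do, giving *bodo*.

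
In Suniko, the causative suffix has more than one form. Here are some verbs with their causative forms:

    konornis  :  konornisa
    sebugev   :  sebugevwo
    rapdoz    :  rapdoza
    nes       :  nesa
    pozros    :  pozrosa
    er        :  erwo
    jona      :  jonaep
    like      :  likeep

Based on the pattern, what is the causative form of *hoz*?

hoza

The alternation tracks the final sound of the stem — -a when the stem ends in a sibilant (*konornis*, *rapdoz*, *nes*, *pozros*); -wo when the stem ends in a non-sibilant consonant (*sebugev*, *er*); -ep when the stem ends in a vowel (*jona*, *like*).
Since the final sound of *hoz* is /z/ (a sibilant), it takes -a, giving *hoza*.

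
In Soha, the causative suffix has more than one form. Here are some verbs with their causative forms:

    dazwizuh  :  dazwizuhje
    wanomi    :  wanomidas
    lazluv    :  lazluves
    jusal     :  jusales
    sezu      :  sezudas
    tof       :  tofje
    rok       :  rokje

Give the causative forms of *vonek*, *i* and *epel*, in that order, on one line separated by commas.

vonekje, idas, epeles

The pattern is voicing of the final sound: -je when the stem ends in a voiceless consonant (*dazwizuh*, *tof*, *rok*); -es when the stem ends in a voiced consonant (*lazluv*, *jusal*); -das when the stem ends in a vowel (*wanomi*, *sezu*).
Since the final sound of *vonek* is /k/ (a voiceless consonant), it takes -je, giving *vonekje*.
*i* — final sound /i/ (a vowel) → -das → *idas*.
*epel* — final sound /l/ (a voiced consonant) → -es → *epeles*.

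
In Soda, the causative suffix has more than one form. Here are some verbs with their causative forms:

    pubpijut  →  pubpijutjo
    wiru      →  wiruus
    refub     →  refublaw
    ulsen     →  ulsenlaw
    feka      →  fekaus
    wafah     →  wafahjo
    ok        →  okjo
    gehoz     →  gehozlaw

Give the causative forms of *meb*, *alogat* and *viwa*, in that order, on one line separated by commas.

meblaw, alogatjo, viwaus

The alternation tracks the final sound of the stem — -jo when the stem ends in a voiceless consonant (*pubpijut*, *wafah*, *ok*); -law when the stem ends in a voiced consonant (*refub*, *ulsen*, *gehoz*); -us when the stem ends in a vowel (*wiru*, *feka*).
The final sound of *meb* is /b/, which is a voiced consonant, so the suffix is -law, giving *meblaw*.
*alogat*: final sound = /t/, a voiceless consonant → -jo → *alogatjo*.
The final sound of *viwa* is /a/, which is a vowel, so the suffix is -us, giving *viwaus*.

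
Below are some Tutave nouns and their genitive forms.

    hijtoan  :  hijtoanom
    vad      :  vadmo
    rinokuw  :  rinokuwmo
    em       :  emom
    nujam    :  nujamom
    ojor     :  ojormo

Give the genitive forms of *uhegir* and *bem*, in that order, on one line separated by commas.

uhegirmo, bemom

The pattern is nasality of the final consonant: -om when the stem ends in a nasal (*hijtoan*, *em*, *nujam*); -mo when the stem ends in a non-nasal consonant (*vad*, *rinokuw*, *ojor*).
The final consonant of *uhegir* is /r/, which is non-nasal, so the suffix is -mo, giving *uhegirmo*.
*bem*: final consonant = /m/, a nasal → -om → *bemom*.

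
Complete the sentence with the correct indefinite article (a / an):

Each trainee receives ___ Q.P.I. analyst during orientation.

a

The indefinite article is chosen by the initial *sound* of the following word, not its spelling.
The initialism *Q.P.I.* is read letter by letter; the first letter, Q, is pronounced /kjuː/, which begins with a consonant sound.
So the article is *a*: Each trainee receives a Q.P.I. analyst during orientation.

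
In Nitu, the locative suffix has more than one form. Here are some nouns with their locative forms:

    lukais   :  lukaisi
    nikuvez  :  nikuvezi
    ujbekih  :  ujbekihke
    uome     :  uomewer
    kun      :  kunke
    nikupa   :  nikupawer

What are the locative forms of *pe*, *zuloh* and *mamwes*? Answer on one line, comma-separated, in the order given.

pewer, zulohke, mamwesi

The pattern is sibilance of the final sound: -i when the stem ends in a sibilant (*lukais*, *nikuvez*); -ke when the stem ends in a non-sibilant consonant (*ujbekih*, *kun*); -wer when the stem ends in a vowel (*uome*, *nikupa*).
The final sound of *pe* is /e/, which is a vowel, so the suffix is -wer, giving *pewer*.
*zuloh*: final sound = /h/, a non-sibilant consonant → -ke → *zulohke*.
*mamwes*: final sound = /s/, a sibilant → -i → *mamwesi*.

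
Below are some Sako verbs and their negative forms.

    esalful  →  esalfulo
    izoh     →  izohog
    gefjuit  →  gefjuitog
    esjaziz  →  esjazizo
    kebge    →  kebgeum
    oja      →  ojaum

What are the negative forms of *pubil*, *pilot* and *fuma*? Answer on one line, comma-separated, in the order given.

The suffix is conditioned by the final sound: -og when the stem ends in a voiceless consonant (*izoh*, *gefjuit*); -o when the stem ends in a voiced consonant (*esalful*, *esjaziz*); -um when the stem ends in a vowel (*kebge*, *oja*).
Since the final sound of *pubil* is /l/ (a voiced consonant), it takes -o, giving *pubilo*.
Since the final sound of *pilot* is /t/ (a voiceless consonant), it takes -og, giving *pilotog*.
*fuma* — final sound /a/ (a vowel) → -um → *fumaum*.

pubilo, pilotog, fumaum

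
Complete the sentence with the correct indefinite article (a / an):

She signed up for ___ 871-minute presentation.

The indefinite article is chosen by the initial *sound* of the following word, not its spelling.
The number *871* is spoken "eight hundred …", beginning with /eɪt/ — a vowel sound.
So the article is *an*: She signed up for an 871-minute presentation.

an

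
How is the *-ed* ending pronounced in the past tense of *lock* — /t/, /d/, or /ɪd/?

The stem *lock* ends in a voiceless consonant other than /t/.
The -ed suffix is realized as /ɪd/ after /t, d/; as /t/ after other voiceless consonants; and as /d/ after other voiced sounds.
So -ed on *lock* is pronounced /t/.

/t/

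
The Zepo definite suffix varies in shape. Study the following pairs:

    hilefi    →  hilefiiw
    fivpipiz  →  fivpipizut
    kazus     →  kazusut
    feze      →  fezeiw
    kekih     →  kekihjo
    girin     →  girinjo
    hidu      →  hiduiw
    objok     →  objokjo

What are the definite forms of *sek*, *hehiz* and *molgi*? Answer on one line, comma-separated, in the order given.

The alternation tracks the final sound of the stem — -ut when the stem ends in a sibilant (*fivpipiz*, *kazus*); -jo when the stem ends in a non-sibilant consonant (*kekih*, *girin*, *objok*); -iw when the stem ends in a vowel (*hilefi*, *feze*, *hidu*).
The final sound of *sek* is /k/, which is a non-sibilant consonant, so the suffix is -jo, giving *sekjo*.
*hehiz* — final sound /z/ (a sibilant) → -ut → *hehizut*.
*molgi*: final sound = /i/, a vowel → -iw → *molgiiw*.

sekjo, hehizut, molgiiw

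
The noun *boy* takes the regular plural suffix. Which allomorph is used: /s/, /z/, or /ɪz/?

/z/

The stem *boy* ends in a voiced non-sibilant sound.
The plural suffix surfaces as /ɪz/ after sibilants, /s/ after other voiceless consonants, and /z/ after other voiced sounds.
So the plural -s on *boy* is pronounced /z/.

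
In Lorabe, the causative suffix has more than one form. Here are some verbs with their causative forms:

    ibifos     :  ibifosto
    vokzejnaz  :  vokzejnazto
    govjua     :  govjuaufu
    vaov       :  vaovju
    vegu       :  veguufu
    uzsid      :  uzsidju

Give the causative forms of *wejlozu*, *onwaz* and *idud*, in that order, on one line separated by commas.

wejlozuufu, onwazto, idudju

The alternation tracks the final sound of the stem — -to when the stem ends in a sibilant (*ibifos*, *vokzejnaz*); -ju when the stem ends in a non-sibilant consonant (*vaov*, *uzsid*); -ufu when the stem ends in a vowel (*govjua*, *vegu*).
The final sound of *wejlozu* is /u/, which is a vowel, so the suffix is -ufu, giving *wejlozuufu*.
*onwaz* — final sound /z/ (a sibilant) → -to → *onwazto*.
Since the final sound of *idud* is /d/ (a non-sibilant consonant), it takes -ju, giving *idudju*.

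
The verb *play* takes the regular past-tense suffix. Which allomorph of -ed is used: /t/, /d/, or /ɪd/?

/d/

The stem *play* ends in a voiced sound other than /d/.
The -ed suffix is realized as /ɪd/ after /t, d/; as /t/ after other voiceless consonants; and as /d/ after other voiced sounds.
So -ed on *play* is pronounced /d/.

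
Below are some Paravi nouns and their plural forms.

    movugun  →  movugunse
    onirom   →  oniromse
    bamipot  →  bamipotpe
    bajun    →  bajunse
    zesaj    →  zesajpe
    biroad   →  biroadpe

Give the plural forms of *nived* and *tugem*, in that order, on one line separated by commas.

nivedpe, tugemse

The alternation tracks the final consonant of the stem — -se when the stem ends in a nasal (*movugun*, *onirom*, *bajun*); -pe when the stem ends in a non-nasal consonant (*bamipot*, *zesaj*, *biroad*).
The final consonant of *nived* is /d/, which is non-nasal, so the suffix is -pe, giving *nivedpe*.
The final consonant of *tugem* is /m/, which is a nasal, so the suffix is -se, giving *tugemse*.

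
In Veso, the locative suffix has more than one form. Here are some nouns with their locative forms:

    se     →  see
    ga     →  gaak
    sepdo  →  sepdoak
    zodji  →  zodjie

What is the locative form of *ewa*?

ewaak

The alternation tracks the last vowel of the stem — -e when the last vowel of the stem is a front vowel (*se*, *zodji*); -ak when the last vowel of the stem is a back vowel (*ga*, *sepdo*).
The last vowel of *ewa* is /a/, which is a back vowel, so the suffix is -ak, giving *ewaak*.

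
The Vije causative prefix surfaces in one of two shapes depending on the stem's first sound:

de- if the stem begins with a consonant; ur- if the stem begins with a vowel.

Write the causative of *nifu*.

*nifu*: first sound = /n/, a consonant → de- → *denifu*.

denifu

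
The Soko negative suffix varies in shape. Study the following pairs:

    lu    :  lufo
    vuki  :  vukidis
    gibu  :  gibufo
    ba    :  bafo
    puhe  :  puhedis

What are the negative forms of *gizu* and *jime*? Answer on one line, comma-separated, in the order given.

The suffix is conditioned by the last vowel: -dis when the last vowel of the stem is a front vowel (*vuki*, *puhe*); -fo when the last vowel of the stem is a back vowel (*lu*, *gibu*, *ba*).
*gizu* — last vowel /u/ (a back vowel) → -fo → *gizufo*.
*jime* — last vowel /e/ (a front vowel) → -dis → *jimedis*.

gizufo, jimedis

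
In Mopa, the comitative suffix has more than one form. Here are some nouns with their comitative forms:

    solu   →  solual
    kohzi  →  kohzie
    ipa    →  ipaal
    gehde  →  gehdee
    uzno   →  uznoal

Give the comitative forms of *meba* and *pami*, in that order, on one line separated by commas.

mebaal, pamie

The pattern is front/back vowel harmony: -e when the last vowel of the stem is a front vowel (*kohzi*, *gehde*); -al when the last vowel of the stem is a back vowel (*solu*, *ipa*, *uzno*).
The last vowel of *meba* is /a/, which is a back vowel, so the suffix is -al, giving *mebaal*.
*pami* — last vowel /i/ (a front vowel) → -e → *pamie*.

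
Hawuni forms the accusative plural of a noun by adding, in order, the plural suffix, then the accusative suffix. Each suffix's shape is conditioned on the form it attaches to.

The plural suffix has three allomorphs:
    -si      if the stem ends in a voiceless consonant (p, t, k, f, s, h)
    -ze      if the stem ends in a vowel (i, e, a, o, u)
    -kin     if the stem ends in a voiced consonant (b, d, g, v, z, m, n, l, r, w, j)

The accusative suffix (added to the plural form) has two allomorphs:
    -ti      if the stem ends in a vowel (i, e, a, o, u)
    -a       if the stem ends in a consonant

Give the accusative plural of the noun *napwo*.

napwozeti

Since the final sound of *napwo* is /o/ (a vowel), it takes -ze, giving *napwoze*.
The plural form *napwoze* — final sound /e/ (a vowel) → -ti → *napwozeti*.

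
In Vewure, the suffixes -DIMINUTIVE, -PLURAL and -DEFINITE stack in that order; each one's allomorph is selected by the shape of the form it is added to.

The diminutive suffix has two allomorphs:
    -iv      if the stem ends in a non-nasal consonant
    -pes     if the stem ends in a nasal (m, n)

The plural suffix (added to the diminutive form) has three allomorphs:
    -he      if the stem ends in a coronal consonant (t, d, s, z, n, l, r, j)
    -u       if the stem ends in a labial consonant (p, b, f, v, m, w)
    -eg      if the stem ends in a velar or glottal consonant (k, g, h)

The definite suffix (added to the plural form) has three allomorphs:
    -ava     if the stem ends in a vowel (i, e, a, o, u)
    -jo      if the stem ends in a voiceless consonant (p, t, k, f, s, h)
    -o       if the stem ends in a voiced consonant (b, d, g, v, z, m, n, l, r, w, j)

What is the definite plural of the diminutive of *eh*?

*eh* — final consonant /h/ (non-nasal) → -iv → *ehiv*.
The final consonant of the diminutive form *ehiv* is /v/, which is labial, so the plural suffix is -u, giving *ehivu*.
The final sound of the plural form *ehivu* is /u/, which is a vowel, so the definite suffix is -ava, giving *ehivuava*.

ehivuava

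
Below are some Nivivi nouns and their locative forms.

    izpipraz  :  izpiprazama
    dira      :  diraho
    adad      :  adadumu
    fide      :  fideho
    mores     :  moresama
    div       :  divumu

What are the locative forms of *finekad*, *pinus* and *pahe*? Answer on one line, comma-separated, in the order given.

finekadumu, pinusama, paheho

The suffix is conditioned by the final sound: -ama when the stem ends in a sibilant (*izpipraz*, *mores*); -umu when the stem ends in a non-sibilant consonant (*adad*, *div*); -ho when the stem ends in a vowel (*dira*, *fide*).
Since the final sound of *finekad* is /d/ (a non-sibilant consonant), it takes -umu, giving *finekadumu*.
*pinus*: final sound = /s/, a sibilant → -ama → *pinusama*.
Since the final sound of *pahe* is /e/ (a vowel), it takes -ho, giving *paheho*.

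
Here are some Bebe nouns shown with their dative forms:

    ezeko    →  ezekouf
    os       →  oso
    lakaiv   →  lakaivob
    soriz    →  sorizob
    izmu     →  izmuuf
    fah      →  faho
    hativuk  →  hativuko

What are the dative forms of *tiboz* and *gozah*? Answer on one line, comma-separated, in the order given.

tibozob, gozaho

The pattern is voicing of the final sound: -o when the stem ends in a voiceless consonant (*os*, *fah*, *hativuk*); -ob when the stem ends in a voiced consonant (*lakaiv*, *soriz*); -uf when the stem ends in a vowel (*ezeko*, *izmu*).
The final sound of *tiboz* is /z/, which is a voiced consonant, so the suffix is -ob, giving *tibozob*.
*gozah*: final sound = /h/, a voiceless consonant → -o → *gozaho*.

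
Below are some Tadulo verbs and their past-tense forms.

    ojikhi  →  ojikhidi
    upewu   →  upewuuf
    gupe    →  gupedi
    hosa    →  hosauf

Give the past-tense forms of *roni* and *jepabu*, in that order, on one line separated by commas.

Looking at the last vowel of each stem: -di when the last vowel of the stem is a front vowel (*ojikhi*, *gupe*); -uf when the last vowel of the stem is a back vowel (*upewu*, *hosa*).
Since the last vowel of *roni* is /i/ (a front vowel), it takes -di, giving *ronidi*.
Since the last vowel of *jepabu* is /u/ (a back vowel), it takes -uf, giving *jepabuuf*.

ronidi, jepabuuf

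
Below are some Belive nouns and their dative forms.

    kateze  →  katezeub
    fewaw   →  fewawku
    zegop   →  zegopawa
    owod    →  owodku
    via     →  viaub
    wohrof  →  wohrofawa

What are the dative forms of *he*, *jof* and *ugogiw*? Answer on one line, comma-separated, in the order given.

heub, jofawa, ugogiwku

Looking at the final sound of each stem: -awa when the stem ends in a voiceless consonant (*zegop*, *wohrof*); -ku when the stem ends in a voiced consonant (*fewaw*, *owod*); -ub when the stem ends in a vowel (*kateze*, *via*).
The final sound of *he* is /e/, which is a vowel, so the suffix is -ub, giving *heub*.
*jof*: final sound = /f/, a voiceless consonant → -awa → *jofawa*.
Since the final sound of *ugogiw* is /w/ (a voiced consonant), it takes -ku, giving *ugogiwku*.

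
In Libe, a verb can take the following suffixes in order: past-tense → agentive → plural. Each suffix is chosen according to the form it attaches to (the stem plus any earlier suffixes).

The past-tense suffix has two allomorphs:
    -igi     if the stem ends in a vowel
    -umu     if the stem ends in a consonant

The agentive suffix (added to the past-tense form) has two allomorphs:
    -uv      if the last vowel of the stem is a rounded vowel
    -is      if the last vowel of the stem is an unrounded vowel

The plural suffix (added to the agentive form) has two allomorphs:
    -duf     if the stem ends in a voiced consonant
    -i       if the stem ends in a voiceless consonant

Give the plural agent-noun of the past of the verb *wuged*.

*wuged* — final sound /d/ (a consonant) → -umu → *wugedumu*.
The last vowel of the past-tense form *wugedumu* is /u/, which is a rounded vowel, so the agentive suffix is -uv, giving *wugedumuuv*.
The agentive form *wugedumuuv*: final consonant = /v/, voiced → -duf → *wugedumuuvduf*.

wugedumuuvduf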